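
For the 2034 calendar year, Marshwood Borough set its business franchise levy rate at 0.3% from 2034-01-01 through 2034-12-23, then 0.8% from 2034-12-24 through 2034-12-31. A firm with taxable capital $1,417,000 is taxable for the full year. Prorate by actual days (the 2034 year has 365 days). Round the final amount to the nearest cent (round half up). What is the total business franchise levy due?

$4,406.29

2034-01-01 to 2034-12-23: 357 days at 0.3% → $1,417,000 × 0.3% × 357/365 = $4,157.8274
2034-12-24 to 2034-12-31: 8 days at 0.8% → $1,417,000 × 0.8% × 8/365 = $248.4603
Total = $4,406.2877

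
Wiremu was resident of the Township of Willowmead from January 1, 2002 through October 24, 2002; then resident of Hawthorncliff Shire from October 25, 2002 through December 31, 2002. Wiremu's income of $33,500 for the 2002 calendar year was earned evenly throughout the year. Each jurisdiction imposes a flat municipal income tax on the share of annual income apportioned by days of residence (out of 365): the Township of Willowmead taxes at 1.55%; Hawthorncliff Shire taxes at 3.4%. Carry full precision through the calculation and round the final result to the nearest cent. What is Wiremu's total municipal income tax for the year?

$634.71

The Township of Willowmead, January 1 – October 24, 2002: 297 days → $33,500 × 1.55% × 297/365 = $422.5130
Hawthorncliff Shire, October 25 – December 31, 2002: 68 days → $33,500 × 3.4% × 68/365 = $212.1973
Total = $634.7103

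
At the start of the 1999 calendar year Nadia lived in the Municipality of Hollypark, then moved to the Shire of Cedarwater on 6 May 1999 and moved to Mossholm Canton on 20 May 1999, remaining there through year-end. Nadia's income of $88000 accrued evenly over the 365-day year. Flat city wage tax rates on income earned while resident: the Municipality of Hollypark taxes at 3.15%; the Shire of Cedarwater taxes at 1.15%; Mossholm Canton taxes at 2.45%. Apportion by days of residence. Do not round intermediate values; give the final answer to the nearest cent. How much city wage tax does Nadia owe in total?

$2323.08

The Municipality of Hollypark, 1 Jan – 5 May 1999: 125 days → $88000 × 3.15% × 125/365 = $949.3151
The Shire of Cedarwater, 6 May – 19 May 1999: 14 days → $88000 × 1.15% × 14/365 = $38.8164
Mossholm Canton, 20 May – 31 Dec 1999: 226 days → $88000 × 2.45% × 226/365 = $1334.9479
Total = $2323.0795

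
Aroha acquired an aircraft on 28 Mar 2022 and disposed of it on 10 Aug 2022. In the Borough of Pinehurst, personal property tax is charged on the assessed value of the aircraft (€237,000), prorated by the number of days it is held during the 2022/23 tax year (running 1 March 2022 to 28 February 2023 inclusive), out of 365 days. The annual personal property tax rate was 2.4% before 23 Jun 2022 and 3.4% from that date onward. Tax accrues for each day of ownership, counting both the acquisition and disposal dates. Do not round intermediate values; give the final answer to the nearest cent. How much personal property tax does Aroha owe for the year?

€2,437.53

28 Mar – 22 Jun 2022: 87 days at 2.4% → €237,000 × 2.4% × 87/365 = €1,355.7699
23 Jun – 10 Aug 2022: 49 days at 3.4% → €237,000 × 3.4% × 49/365 = €1,081.7589
Total = €2,437.5288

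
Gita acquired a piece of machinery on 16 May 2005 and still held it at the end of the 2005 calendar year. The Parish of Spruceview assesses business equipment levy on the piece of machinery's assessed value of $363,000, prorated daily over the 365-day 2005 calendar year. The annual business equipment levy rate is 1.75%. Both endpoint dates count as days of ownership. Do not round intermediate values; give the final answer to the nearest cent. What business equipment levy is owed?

$4,002.95

Days held (16 May – 31 Dec 2005): 230 out of 365
Tax = $363,000 × 1.75% × 230/365 = $4,002.9452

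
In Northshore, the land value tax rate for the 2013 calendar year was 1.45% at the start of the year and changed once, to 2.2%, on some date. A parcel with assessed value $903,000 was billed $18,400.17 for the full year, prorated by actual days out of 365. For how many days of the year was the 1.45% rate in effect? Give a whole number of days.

Let d = days at the first rate; then 365 − d days at the second rate.
$903,000 × [1.45%·d + 2.2%·(365−d)] / 365 = $18,400.17
Solving gives d = 79, so the new rate took effect on 21 March 2013.

79 days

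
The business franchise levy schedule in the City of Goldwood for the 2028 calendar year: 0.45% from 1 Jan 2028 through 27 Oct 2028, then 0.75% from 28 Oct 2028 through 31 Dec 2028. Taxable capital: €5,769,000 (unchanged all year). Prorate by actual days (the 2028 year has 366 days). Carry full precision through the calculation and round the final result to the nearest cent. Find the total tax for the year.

1 Jan – 27 Oct 2028: 301 days at 0.45% → €5,769,000 × 0.45% × 301/366 = €21,350.0287
28 Oct – 31 Dec 2028: 65 days at 0.75% → €5,769,000 × 0.75% × 65/366 = €7,684.1189
Total = €29,034.1475

€29,034.15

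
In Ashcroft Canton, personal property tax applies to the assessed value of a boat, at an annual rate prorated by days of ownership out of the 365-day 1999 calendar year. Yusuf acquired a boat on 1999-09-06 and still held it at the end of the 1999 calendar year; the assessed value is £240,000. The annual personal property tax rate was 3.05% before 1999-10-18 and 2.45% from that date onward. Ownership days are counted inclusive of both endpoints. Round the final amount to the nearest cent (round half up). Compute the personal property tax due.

1999-09-06 to 1999-10-17: 42 days at 3.05% → £240,000 × 3.05% × 42/365 = £842.3014
1999-10-18 to 1999-12-31: 75 days at 2.45% → £240,000 × 2.45% × 75/365 = £1,208.2192
Total = £2,050.5205

£2,050.52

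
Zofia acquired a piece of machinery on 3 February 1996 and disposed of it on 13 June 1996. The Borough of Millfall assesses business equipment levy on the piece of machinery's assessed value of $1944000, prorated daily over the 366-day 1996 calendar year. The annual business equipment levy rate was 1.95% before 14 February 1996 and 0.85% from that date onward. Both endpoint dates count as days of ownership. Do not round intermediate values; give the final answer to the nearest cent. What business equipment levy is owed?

$6602.16

3 February – 13 February 1996: 11 days at 1.95% → $1944000 × 1.95% × 11/366 = $1139.3115
14 February – 13 June 1996: 121 days at 0.85% → $1944000 × 0.85% × 121/366 = $5462.8525
Total = $6602.1639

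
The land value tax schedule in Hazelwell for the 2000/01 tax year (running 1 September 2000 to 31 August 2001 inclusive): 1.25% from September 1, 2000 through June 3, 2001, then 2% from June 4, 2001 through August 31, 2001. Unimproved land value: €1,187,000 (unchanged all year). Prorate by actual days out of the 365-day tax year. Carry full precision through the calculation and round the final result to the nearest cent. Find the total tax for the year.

September 1, 2000 – June 3, 2001: 276 days at 1.25% → €1,187,000 × 1.25% × 276/365 = €11,219.5890
June 4 – August 31, 2001: 89 days at 2% → €1,187,000 × 2% × 89/365 = €5,788.6575
Total = €17,008.2466

€17,008.25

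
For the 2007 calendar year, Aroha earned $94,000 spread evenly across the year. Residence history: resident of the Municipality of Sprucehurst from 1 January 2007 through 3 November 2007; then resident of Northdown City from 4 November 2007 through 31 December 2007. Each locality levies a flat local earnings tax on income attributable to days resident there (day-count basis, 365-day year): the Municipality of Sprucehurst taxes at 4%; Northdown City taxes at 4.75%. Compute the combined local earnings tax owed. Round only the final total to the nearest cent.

$3,872.03

The Municipality of Sprucehurst, 1 January – 3 November 2007: 307 days → $94,000 × 4% × 307/365 = $3,162.5205
Northdown City, 4 November – 31 December 2007: 58 days → $94,000 × 4.75% × 58/365 = $709.5068
Total = $3,872.0274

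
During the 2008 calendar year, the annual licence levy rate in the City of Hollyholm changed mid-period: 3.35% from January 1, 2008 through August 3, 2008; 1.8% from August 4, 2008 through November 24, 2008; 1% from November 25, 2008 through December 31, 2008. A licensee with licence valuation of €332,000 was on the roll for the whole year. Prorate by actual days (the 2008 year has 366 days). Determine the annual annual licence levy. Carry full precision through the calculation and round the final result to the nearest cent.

€8,744.48

January 1 – August 3, 2008: 216 days at 3.35% → €332,000 × 3.35% × 216/366 = €6,563.8033
August 4 – November 24, 2008: 113 days at 1.8% → €332,000 × 1.8% × 113/366 = €1,845.0492
November 25 – December 31, 2008: 37 days at 1% → €332,000 × 1% × 37/366 = €335.6284
Total = €8,744.4809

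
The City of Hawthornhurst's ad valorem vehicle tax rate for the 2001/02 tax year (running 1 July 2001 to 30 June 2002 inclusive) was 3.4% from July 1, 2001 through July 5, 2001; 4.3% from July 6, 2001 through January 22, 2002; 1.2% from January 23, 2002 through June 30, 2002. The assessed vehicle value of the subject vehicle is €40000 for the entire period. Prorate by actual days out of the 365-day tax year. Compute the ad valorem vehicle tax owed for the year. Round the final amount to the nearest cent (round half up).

July 1 – July 5, 2001: 5 days at 3.4% → €40000 × 3.4% × 5/365 = €18.6301
July 6, 2001 – January 22, 2002: 201 days at 4.3% → €40000 × 4.3% × 201/365 = €947.1781
January 23 – June 30, 2002: 159 days at 1.2% → €40000 × 1.2% × 159/365 = €209.0959
Total = €1174.9041

€1174.90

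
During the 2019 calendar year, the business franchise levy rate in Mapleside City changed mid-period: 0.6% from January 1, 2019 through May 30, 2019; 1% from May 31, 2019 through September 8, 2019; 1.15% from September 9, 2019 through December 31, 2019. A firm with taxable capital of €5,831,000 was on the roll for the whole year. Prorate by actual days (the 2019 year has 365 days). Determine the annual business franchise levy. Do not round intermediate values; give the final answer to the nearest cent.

January 1 – May 30, 2019: 150 days at 0.6% → €5,831,000 × 0.6% × 150/365 = €14,377.8082
May 31 – September 8, 2019: 101 days at 1% → €5,831,000 × 1% × 101/365 = €16,135.0959
September 9 – December 31, 2019: 114 days at 1.15% → €5,831,000 × 1.15% × 114/365 = €20,943.6740
Total = €51,456.5781

€51,456.58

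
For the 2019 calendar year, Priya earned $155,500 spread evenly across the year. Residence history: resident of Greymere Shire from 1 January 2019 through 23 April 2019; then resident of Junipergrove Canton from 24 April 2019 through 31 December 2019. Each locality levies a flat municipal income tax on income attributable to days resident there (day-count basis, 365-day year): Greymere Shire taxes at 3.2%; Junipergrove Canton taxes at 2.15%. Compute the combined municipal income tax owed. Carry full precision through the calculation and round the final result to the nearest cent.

Greymere Shire, 1 January – 23 April 2019: 113 days → $155,500 × 3.2% × 113/365 = $1,540.5151
Junipergrove Canton, 24 April – 31 December 2019: 252 days → $155,500 × 2.15% × 252/365 = $2,308.2164
Total = $3,848.7315

$3,848.73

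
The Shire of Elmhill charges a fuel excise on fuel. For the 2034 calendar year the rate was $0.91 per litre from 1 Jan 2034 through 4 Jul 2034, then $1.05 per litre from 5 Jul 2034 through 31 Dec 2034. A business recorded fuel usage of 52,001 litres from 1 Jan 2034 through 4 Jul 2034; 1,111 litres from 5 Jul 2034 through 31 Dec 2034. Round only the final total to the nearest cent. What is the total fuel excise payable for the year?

$48487.46

1 Jan – 4 Jul 2034: 52,001 litres at $0.91/litre → $47320.91
5 Jul – 31 Dec 2034: 1,111 litres at $1.05/litre → $1166.55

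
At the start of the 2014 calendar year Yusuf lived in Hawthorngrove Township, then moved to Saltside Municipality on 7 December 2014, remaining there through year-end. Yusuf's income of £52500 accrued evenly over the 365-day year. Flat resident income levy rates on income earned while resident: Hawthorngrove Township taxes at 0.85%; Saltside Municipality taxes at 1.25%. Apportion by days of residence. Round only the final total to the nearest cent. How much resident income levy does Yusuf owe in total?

£460.63

Hawthorngrove Township, 1 January – 6 December 2014: 340 days → £52500 × 0.85% × 340/365 = £415.6849
Saltside Municipality, 7 December – 31 December 2014: 25 days → £52500 × 1.25% × 25/365 = £44.9486
Total = £460.6336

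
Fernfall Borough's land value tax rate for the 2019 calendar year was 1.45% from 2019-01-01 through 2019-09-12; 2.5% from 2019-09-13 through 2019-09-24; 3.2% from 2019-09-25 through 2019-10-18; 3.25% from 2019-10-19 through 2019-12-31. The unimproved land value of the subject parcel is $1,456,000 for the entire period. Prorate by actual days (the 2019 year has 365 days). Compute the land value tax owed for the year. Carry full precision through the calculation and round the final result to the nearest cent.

$28,603.42

2019-01-01 to 2019-09-12: 255 days at 1.45% → $1,456,000 × 1.45% × 255/365 = $14,749.4795
2019-09-13 to 2019-09-24: 12 days at 2.5% → $1,456,000 × 2.5% × 12/365 = $1,196.7123
2019-09-25 to 2019-10-18: 24 days at 3.2% → $1,456,000 × 3.2% × 24/365 = $3,063.5836
2019-10-19 to 2019-12-31: 74 days at 3.25% → $1,456,000 × 3.25% × 74/365 = $9,593.6438
Total = $28,603.4192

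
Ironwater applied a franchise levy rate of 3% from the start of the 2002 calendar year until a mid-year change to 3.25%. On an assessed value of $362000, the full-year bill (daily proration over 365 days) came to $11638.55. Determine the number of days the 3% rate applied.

51 days

Let d = days at the first rate; then 365 − d days at the second rate.
$362000 × [3%·d + 3.25%·(365−d)] / 365 = $11638.55
Solving gives d = 51, so the new rate took effect on 21 Feb 2002.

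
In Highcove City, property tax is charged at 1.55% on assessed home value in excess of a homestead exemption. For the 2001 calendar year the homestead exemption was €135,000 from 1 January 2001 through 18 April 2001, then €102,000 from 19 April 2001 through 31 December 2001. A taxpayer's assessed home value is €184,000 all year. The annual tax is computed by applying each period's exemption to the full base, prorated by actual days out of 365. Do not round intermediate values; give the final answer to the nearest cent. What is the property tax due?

1 January – 18 April 2001: 108 days, exemption €135,000 → (€184,000 − €135,000) × 1.55% × 108/365 = €224.7288
19 April – 31 December 2001: 257 days, exemption €102,000 → (€184,000 − €102,000) × 1.55% × 257/365 = €894.9233
Total = €1,119.6521

€1,119.65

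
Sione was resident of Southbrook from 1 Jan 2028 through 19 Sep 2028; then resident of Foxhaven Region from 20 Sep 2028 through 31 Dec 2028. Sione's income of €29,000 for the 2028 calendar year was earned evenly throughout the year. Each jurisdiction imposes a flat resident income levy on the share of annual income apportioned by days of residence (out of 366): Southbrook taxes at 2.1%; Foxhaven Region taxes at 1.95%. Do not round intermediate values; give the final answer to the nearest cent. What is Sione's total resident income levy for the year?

€596.76

Southbrook, 1 Jan – 19 Sep 2028: 263 days → €29,000 × 2.1% × 263/366 = €437.6148
Foxhaven Region, 20 Sep – 31 Dec 2028: 103 days → €29,000 × 1.95% × 103/366 = €159.1434
Total = €596.7582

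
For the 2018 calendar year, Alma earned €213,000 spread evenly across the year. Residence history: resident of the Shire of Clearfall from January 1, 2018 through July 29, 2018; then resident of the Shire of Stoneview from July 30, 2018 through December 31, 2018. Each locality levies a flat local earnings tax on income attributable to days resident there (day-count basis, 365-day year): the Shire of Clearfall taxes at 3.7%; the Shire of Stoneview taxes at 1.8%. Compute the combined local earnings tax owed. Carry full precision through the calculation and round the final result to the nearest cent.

The Shire of Clearfall, January 1 – July 29, 2018: 210 days → €213,000 × 3.7% × 210/365 = €4,534.2740
The Shire of Stoneview, July 30 – December 31, 2018: 155 days → €213,000 × 1.8% × 155/365 = €1,628.1370
Total = €6,162.4110

€6,162.41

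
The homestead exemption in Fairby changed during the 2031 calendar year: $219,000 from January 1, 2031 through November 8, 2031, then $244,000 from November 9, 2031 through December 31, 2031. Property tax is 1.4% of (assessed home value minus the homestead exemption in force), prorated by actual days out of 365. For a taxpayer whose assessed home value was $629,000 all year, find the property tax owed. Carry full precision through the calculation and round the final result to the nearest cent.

January 1 – November 8, 2031: 312 days, exemption $219,000 → ($629,000 − $219,000) × 1.4% × 312/365 = $4,906.5205
November 9 – December 31, 2031: 53 days, exemption $244,000 → ($629,000 − $244,000) × 1.4% × 53/365 = $782.6575
Total = $5,689.1781

$5,689.18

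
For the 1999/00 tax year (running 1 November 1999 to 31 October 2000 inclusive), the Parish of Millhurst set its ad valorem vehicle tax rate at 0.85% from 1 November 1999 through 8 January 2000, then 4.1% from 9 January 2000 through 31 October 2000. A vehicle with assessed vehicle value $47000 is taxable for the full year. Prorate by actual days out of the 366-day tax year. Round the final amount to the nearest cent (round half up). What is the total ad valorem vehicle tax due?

1 November 1999 – 8 January 2000: 69 days at 0.85% → $47000 × 0.85% × 69/366 = $75.3156
9 January – 31 October 2000: 297 days at 4.1% → $47000 × 4.1% × 297/366 = $1563.7131
Total = $1639.0287

$1639.03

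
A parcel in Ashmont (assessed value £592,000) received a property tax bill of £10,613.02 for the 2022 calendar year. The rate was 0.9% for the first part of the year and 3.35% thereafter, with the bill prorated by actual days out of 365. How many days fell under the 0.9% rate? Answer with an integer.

Let d = days at the first rate; then 365 − d days at the second rate.
£592,000 × [0.9%·d + 3.35%·(365−d)] / 365 = £10,613.02
Solving gives d = 232, so the new rate took effect on 21 August 2022.

232 days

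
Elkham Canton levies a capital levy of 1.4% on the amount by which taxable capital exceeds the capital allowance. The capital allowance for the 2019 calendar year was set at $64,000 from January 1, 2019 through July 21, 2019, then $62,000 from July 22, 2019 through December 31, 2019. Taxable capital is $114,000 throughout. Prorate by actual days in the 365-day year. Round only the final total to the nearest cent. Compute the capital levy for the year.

January 1 – July 21, 2019: 202 days, exemption $64,000 → ($114,000 − $64,000) × 1.4% × 202/365 = $387.3973
July 22 – December 31, 2019: 163 days, exemption $62,000 → ($114,000 − $62,000) × 1.4% × 163/365 = $325.1068
Total = $712.5041

$712.50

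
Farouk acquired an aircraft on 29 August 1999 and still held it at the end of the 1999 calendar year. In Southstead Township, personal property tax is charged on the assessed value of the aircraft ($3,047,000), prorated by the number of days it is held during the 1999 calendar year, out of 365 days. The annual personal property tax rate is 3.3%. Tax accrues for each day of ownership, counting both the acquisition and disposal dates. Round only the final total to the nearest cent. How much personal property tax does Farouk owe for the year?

Days held (29 August – 31 December 1999): 125 out of 365
Tax = $3,047,000 × 3.3% × 125/365 = $34,435.2740

$34,435.27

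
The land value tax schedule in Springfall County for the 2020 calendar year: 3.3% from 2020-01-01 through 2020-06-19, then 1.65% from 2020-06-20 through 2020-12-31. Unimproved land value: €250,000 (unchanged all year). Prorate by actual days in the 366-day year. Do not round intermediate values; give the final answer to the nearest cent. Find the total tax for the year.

€6,052.25

2020-01-01 to 2020-06-19: 171 days at 3.3% → €250,000 × 3.3% × 171/366 = €3,854.5082
2020-06-20 to 2020-12-31: 195 days at 1.65% → €250,000 × 1.65% × 195/366 = €2,197.7459
Total = €6,052.2541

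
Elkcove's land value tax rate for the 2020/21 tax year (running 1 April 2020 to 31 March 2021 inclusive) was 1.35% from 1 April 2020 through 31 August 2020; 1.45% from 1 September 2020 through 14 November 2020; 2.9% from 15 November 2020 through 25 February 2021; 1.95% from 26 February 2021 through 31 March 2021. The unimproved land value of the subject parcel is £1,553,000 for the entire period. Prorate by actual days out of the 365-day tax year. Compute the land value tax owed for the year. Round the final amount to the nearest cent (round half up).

1 April – 31 August 2020: 153 days at 1.35% → £1,553,000 × 1.35% × 153/365 = £8,788.2781
1 September – 14 November 2020: 75 days at 1.45% → £1,553,000 × 1.45% × 75/365 = £4,627.0890
15 November 2020 – 25 February 2021: 103 days at 2.9% → £1,553,000 × 2.9% × 103/365 = £12,709.0712
26 February – 31 March 2021: 34 days at 1.95% → £1,553,000 × 1.95% × 34/365 = £2,820.9288
Total = £28,945.3671

£28,945.37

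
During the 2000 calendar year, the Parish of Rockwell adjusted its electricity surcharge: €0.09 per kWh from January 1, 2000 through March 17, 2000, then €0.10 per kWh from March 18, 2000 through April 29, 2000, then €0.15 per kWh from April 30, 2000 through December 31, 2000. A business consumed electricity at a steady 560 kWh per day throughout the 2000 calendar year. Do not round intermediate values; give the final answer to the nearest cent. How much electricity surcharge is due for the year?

January 1 – March 17, 2000: 77 days × 560 kWh/day = 43,120 kWh at €0.09/kWh → €3,880.80
March 18 – April 29, 2000: 43 days × 560 kWh/day = 24,080 kWh at €0.10/kWh → €2,408.00
April 30 – December 31, 2000: 246 days × 560 kWh/day = 137,760 kWh at €0.15/kWh → €20,664.00

€26,952.80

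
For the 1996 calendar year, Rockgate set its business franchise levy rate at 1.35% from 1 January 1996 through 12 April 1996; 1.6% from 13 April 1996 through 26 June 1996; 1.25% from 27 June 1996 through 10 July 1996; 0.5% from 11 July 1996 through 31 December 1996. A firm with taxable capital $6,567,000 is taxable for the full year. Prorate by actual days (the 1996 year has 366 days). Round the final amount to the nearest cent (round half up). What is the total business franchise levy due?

$65,230.41

1 January – 12 April 1996: 103 days at 1.35% → $6,567,000 × 1.35% × 103/366 = $24,949.2172
13 April – 26 June 1996: 75 days at 1.6% → $6,567,000 × 1.6% × 75/366 = $21,531.1475
27 June – 10 July 1996: 14 days at 1.25% → $6,567,000 × 1.25% × 14/366 = $3,139.9590
11 July – 31 December 1996: 174 days at 0.5% → $6,567,000 × 0.5% × 174/366 = $15,610.0820
Total = $65,230.4057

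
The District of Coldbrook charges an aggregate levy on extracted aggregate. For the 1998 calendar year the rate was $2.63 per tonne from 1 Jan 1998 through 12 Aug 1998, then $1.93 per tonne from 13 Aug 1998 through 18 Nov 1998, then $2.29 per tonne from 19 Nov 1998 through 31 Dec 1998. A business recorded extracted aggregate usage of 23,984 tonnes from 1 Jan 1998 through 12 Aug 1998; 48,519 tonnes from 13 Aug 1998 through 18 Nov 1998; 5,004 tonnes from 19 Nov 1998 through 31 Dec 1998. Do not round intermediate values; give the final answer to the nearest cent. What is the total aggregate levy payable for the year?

$168,178.75

1 Jan – 12 Aug 1998: 23,984 tonnes at $2.63/tonne → $63,077.92
13 Aug – 18 Nov 1998: 48,519 tonnes at $1.93/tonne → $93,641.67
19 Nov – 31 Dec 1998: 5,004 tonnes at $2.29/tonne → $11,459.16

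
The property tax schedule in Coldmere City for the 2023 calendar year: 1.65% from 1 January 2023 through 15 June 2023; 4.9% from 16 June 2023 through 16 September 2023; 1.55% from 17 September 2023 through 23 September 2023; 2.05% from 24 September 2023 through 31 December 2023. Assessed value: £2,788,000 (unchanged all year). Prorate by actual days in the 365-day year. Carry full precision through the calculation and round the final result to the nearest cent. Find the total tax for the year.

1 January – 15 June 2023: 166 days at 1.65% → £2,788,000 × 1.65% × 166/365 = £20,921.4575
16 June – 16 September 2023: 93 days at 4.9% → £2,788,000 × 4.9% × 93/365 = £34,807.9890
17 September – 23 September 2023: 7 days at 1.55% → £2,788,000 × 1.55% × 7/365 = £828.7616
24 September – 31 December 2023: 99 days at 2.05% → £2,788,000 × 2.05% × 99/365 = £15,502.0438
Total = £72,060.2521

£72,060.25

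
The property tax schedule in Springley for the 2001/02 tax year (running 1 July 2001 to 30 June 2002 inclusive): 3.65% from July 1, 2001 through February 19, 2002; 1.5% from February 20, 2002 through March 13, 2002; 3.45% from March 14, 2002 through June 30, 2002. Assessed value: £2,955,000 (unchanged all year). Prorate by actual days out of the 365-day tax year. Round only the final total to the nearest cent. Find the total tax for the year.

£102,263.24

July 1, 2001 – February 19, 2002: 234 days at 3.65% → £2,955,000 × 3.65% × 234/365 = £69,147.0000
February 20 – March 13, 2002: 22 days at 1.5% → £2,955,000 × 1.5% × 22/365 = £2,671.6438
March 14 – June 30, 2002: 109 days at 3.45% → £2,955,000 × 3.45% × 109/365 = £30,444.5959
Total = £102,263.2397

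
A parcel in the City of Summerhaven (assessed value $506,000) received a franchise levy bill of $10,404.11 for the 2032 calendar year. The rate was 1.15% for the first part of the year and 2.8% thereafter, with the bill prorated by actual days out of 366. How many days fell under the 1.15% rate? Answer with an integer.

165 days

Let d = days at the first rate; then 366 − d days at the second rate.
$506,000 × [1.15%·d + 2.8%·(366−d)] / 366 = $10,404.11
Solving gives d = 165, so the new rate took effect on 14 June 2032.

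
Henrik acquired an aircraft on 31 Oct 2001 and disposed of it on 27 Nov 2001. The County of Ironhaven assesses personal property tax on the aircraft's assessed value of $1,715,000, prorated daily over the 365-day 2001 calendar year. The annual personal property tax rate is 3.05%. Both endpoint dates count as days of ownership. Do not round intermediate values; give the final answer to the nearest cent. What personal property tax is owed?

$4,012.63

Days held (31 Oct – 27 Nov 2001): 28 out of 365
Tax = $1,715,000 × 3.05% × 28/365 = $4,012.6301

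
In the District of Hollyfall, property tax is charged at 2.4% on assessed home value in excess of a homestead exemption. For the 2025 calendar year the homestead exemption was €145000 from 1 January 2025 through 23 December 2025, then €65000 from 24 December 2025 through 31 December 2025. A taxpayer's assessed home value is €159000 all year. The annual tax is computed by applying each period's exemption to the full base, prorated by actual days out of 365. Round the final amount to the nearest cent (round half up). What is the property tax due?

€378.08

1 January – 23 December 2025: 357 days, exemption €145000 → (€159000 − €145000) × 2.4% × 357/365 = €328.6356
24 December – 31 December 2025: 8 days, exemption €65000 → (€159000 − €65000) × 2.4% × 8/365 = €49.4466
Total = €378.0822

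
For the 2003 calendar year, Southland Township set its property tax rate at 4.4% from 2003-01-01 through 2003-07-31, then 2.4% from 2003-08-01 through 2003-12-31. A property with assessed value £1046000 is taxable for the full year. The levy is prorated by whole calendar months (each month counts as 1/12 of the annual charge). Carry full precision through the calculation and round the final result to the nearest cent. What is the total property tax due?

2003-01-01 to 2003-07-31: 7 months at 4.4% → £1046000 × 4.4% × 7/12 = £26847.3333
2003-08-01 to 2003-12-31: 5 months at 2.4% → £1046000 × 2.4% × 5/12 = £10460.0000
Total = £37307.3333

£37307.33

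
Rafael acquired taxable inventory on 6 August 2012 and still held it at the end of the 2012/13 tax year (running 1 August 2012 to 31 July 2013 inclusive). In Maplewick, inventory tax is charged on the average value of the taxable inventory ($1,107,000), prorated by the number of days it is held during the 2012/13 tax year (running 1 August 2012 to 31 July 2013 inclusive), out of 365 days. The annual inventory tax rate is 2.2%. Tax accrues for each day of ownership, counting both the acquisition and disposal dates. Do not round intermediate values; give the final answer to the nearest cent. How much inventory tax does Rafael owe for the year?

Days held (6 August 2012 – 31 July 2013): 360 out of 365
Tax = $1,107,000 × 2.2% × 360/365 = $24,020.3836

$24,020.38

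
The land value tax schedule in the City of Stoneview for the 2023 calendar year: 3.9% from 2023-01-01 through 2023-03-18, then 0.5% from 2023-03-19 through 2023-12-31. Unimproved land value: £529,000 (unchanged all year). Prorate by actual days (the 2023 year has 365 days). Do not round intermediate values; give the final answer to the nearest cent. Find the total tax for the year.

2023-01-01 to 2023-03-18: 77 days at 3.9% → £529,000 × 3.9% × 77/365 = £4,352.2932
2023-03-19 to 2023-12-31: 288 days at 0.5% → £529,000 × 0.5% × 288/365 = £2,087.0137
Total = £6,439.3068

£6,439.31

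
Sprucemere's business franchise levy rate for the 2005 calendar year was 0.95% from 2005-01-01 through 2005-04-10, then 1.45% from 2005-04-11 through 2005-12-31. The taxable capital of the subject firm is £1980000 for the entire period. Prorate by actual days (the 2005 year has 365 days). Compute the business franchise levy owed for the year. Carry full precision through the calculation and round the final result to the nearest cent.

2005-01-01 to 2005-04-10: 100 days at 0.95% → £1980000 × 0.95% × 100/365 = £5153.4247
2005-04-11 to 2005-12-31: 265 days at 1.45% → £1980000 × 1.45% × 265/365 = £20844.2466
Total = £25997.6712

£25997.67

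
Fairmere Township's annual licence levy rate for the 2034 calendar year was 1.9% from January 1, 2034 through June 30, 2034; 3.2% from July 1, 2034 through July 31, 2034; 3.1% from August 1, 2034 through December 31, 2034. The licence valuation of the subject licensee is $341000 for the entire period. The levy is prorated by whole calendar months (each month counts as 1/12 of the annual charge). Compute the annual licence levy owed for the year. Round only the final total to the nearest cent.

January 1 – June 30, 2034: 6 months at 1.9% → $341000 × 1.9% × 6/12 = $3239.5000
July 1 – July 31, 2034: 1 month at 3.2% → $341000 × 3.2% × 1/12 = $909.3333
August 1 – December 31, 2034: 5 months at 3.1% → $341000 × 3.1% × 5/12 = $4404.5833
Total = $8553.4167

$8553.42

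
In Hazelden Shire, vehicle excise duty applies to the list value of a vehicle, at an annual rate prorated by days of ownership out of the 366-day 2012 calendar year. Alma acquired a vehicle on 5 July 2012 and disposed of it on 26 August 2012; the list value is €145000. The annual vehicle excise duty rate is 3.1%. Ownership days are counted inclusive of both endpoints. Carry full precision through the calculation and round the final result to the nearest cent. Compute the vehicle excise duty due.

Days held (5 July – 26 August 2012): 53 out of 366
Tax = €145000 × 3.1% × 53/366 = €650.9153

€650.92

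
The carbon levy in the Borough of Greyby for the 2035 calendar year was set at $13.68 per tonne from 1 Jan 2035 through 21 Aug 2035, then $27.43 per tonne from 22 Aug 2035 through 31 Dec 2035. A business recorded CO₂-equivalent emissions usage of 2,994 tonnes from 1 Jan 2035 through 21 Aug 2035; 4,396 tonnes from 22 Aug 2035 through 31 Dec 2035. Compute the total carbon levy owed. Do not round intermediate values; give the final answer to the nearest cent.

1 Jan – 21 Aug 2035: 2,994 tonnes at $13.68/tonne → $40,957.92
22 Aug – 31 Dec 2035: 4,396 tonnes at $27.43/tonne → $120,582.28

$161,540.20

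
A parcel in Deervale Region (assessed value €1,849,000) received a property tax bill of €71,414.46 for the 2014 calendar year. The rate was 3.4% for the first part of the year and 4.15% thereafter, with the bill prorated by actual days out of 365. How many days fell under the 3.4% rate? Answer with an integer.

140 days

Let d = days at the first rate; then 365 − d days at the second rate.
€1,849,000 × [3.4%·d + 4.15%·(365−d)] / 365 = €71,414.46
Solving gives d = 140, so the new rate took effect on May 21, 2014.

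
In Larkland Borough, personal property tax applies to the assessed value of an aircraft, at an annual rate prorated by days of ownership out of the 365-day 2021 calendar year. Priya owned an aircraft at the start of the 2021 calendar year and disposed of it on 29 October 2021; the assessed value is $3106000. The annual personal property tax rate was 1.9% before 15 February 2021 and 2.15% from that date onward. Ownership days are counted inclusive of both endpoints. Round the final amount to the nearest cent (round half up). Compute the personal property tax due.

1 January – 14 February 2021: 45 days at 1.9% → $3106000 × 1.9% × 45/365 = $7275.6986
15 February – 29 October 2021: 257 days at 2.15% → $3106000 × 2.15% × 257/365 = $47019.7342
Total = $54295.4329

$54295.43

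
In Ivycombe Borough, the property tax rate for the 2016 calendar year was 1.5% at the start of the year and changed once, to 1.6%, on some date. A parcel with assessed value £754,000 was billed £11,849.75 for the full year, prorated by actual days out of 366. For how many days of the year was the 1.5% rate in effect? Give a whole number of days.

104 days

Let d = days at the first rate; then 366 − d days at the second rate.
£754,000 × [1.5%·d + 1.6%·(366−d)] / 366 = £11,849.75
Solving gives d = 104, so the new rate took effect on 14 Apr 2016.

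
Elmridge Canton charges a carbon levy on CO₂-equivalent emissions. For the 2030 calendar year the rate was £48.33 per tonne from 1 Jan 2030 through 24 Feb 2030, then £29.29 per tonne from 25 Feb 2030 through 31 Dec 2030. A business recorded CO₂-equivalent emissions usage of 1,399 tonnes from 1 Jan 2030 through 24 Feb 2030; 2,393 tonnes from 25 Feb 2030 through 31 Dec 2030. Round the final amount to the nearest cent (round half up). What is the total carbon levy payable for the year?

£137,704.64

1 Jan – 24 Feb 2030: 1,399 tonnes at £48.33/tonne → £67,613.67
25 Feb – 31 Dec 2030: 2,393 tonnes at £29.29/tonne → £70,090.97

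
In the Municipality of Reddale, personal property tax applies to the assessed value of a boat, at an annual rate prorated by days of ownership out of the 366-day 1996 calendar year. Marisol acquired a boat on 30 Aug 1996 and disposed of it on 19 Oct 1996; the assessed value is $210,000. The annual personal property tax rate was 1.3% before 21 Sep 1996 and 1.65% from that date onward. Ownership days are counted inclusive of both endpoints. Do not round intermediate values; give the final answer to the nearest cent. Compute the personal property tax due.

30 Aug – 20 Sep 1996: 22 days at 1.3% → $210,000 × 1.3% × 22/366 = $164.0984
21 Sep – 19 Oct 1996: 29 days at 1.65% → $210,000 × 1.65% × 29/366 = $274.5492
Total = $438.6475

$438.65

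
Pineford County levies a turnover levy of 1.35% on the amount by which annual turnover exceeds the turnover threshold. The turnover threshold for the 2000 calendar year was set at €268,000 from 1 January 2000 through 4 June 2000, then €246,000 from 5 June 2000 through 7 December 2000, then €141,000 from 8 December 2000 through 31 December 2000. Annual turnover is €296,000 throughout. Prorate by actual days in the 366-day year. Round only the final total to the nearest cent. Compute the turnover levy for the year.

€641.36

1 January – 4 June 2000: 156 days, exemption €268,000 → (€296,000 − €268,000) × 1.35% × 156/366 = €161.1148
5 June – 7 December 2000: 186 days, exemption €246,000 → (€296,000 − €246,000) × 1.35% × 186/366 = €343.0328
8 December – 31 December 2000: 24 days, exemption €141,000 → (€296,000 − €141,000) × 1.35% × 24/366 = €137.2131
Total = €641.3607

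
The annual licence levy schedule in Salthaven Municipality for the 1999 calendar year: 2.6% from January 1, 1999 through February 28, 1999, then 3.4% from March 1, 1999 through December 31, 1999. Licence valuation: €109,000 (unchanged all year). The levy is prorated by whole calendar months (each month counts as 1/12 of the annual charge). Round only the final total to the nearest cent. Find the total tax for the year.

January 1 – February 28, 1999: 2 months at 2.6% → €109,000 × 2.6% × 2/12 = €472.3333
March 1 – December 31, 1999: 10 months at 3.4% → €109,000 × 3.4% × 10/12 = €3,088.3333
Total = €3,560.6667

€3,560.67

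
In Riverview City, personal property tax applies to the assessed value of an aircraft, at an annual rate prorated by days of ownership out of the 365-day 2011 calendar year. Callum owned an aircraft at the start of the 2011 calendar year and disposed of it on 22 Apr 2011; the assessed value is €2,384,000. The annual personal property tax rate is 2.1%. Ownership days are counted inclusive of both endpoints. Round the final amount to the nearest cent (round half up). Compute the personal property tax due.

€15,362.10

Days held (1 Jan – 22 Apr 2011): 112 out of 365
Tax = €2,384,000 × 2.1% × 112/365 = €15,362.1041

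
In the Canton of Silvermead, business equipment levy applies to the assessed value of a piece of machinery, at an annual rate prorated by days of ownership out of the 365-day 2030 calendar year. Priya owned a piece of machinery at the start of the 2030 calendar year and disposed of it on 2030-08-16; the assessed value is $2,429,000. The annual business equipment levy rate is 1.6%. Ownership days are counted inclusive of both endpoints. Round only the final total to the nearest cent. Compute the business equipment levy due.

$24,276.69

Days held (2030-01-01 to 2030-08-16): 228 out of 365
Tax = $2,429,000 × 1.6% × 228/365 = $24,276.6904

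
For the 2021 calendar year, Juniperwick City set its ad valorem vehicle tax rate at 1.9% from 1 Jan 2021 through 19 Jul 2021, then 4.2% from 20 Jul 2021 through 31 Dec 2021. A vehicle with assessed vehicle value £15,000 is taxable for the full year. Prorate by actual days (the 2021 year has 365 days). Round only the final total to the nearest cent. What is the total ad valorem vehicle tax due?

£440.96

1 Jan – 19 Jul 2021: 200 days at 1.9% → £15,000 × 1.9% × 200/365 = £156.1644
20 Jul – 31 Dec 2021: 165 days at 4.2% → £15,000 × 4.2% × 165/365 = £284.7945
Total = £440.9589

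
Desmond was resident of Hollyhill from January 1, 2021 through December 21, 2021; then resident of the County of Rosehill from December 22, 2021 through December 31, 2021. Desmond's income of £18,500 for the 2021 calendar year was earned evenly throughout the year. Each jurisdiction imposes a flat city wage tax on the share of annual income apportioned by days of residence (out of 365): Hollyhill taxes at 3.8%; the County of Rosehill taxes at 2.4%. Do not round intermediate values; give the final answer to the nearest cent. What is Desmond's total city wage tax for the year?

£695.90

Hollyhill, January 1 – December 21, 2021: 355 days → £18,500 × 3.8% × 355/365 = £683.7397
The County of Rosehill, December 22 – December 31, 2021: 10 days → £18,500 × 2.4% × 10/365 = £12.1644
Total = £695.9041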